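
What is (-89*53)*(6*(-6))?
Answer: 169812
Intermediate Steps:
(-89*53)*(6*(-6)) = -4717*(-36) = 169812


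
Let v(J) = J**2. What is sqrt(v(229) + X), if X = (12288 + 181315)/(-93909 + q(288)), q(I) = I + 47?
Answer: sqrt(459160181767794)/93574 ≈ 229.00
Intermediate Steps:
q(I) = 47 + I
X = -193603/93574 (X = (12288 + 181315)/(-93909 + (47 + 288)) = 193603/(-93909 + 335) = 193603/(-93574) = 193603*(-1/93574) = -193603/93574 ≈ -2.0690)
sqrt(v(229) + X) = sqrt(229**2 - 193603/93574) = sqrt(52441 - 193603/93574) = sqrt(4906920531/93574) = sqrt(459160181767794)/93574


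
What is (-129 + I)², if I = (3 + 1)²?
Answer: 12769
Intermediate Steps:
I = 16 (I = 4² = 16)
(-129 + I)² = (-129 + 16)² = (-113)² = 12769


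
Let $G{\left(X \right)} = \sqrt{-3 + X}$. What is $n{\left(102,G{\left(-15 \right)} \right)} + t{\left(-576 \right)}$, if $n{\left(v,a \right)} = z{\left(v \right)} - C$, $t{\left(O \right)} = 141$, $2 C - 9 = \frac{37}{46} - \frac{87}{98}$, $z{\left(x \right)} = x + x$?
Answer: $\frac{767581}{2254} \approx 340.54$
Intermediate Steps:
$z{\left(x \right)} = 2 x$
$C = \frac{10049}{2254}$ ($C = \frac{9}{2} + \frac{\frac{37}{46} - \frac{87}{98}}{2} = \frac{9}{2} + \frac{1}{2} \left(- \frac{94}{1127}\right) = \frac{9}{2} - \frac{47}{1127} = \frac{10049}{2254} \approx 4.4583$)
$n{\left(v,a \right)} = - \frac{10049}{2254} + 2 v$ ($n{\left(v,a \right)} = 2 v - \frac{10049}{2254} = - \frac{10049}{2254} + 2 v$)
$n{\left(102,G{\left(-15 \right)} \right)} + t{\left(-576 \right)} = \left(- \frac{10049}{2254} + 2 \cdot 102\right) + 141 = \left(- \frac{10049}{2254} + 204\right) + 141 = \frac{449767}{2254} + 141 = \frac{767581}{2254}$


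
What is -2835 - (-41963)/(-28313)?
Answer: -80309318/28313 ≈ -2836.5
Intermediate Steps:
-2835 - (-41963)/(-28313) = -2835 - (-41963)*(-1)/28313 = -2835 - 1*41963/28313 = -2835 - 41963/28313 = -80309318/28313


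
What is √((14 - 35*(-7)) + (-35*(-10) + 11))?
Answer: 2*√155 ≈ 24.900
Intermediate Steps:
√((14 - 35*(-7)) + (-35*(-10) + 11)) = √((14 + 245) + (350 + 11)) = √(259 + 361) = √620 = 2*√155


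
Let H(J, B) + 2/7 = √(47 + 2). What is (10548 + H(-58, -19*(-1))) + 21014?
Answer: 220981/7 ≈ 31569.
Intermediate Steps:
H(J, B) = 47/7 (H(J, B) = -2/7 + √(47 + 2) = -2/7 + √49 = -2/7 + 7 = 47/7)
(10548 + H(-58, -19*(-1))) + 21014 = (10548 + 47/7) + 21014 = 73883/7 + 21014 = 220981/7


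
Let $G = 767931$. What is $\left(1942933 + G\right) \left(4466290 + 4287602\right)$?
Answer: $23730610682688$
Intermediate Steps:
$\left(1942933 + G\right) \left(4466290 + 4287602\right) = \left(1942933 + 767931\right) \left(4466290 + 4287602\right) = 2710864 \cdot 8753892 = 23730610682688$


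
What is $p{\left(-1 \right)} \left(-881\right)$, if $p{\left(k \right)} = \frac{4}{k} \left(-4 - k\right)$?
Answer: $-10572$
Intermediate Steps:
$p{\left(k \right)} = \frac{4 \left(-4 - k\right)}{k}$
$p{\left(-1 \right)} \left(-881\right) = \left(-4 - \frac{16}{-1}\right) \left(-881\right) = \left(-4 - -16\right) \left(-881\right) = \left(-4 + 16\right) \left(-881\right) = 12 \left(-881\right) = -10572$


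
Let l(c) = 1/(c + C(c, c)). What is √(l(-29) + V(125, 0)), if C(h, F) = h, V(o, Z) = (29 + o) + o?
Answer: √938498/58 ≈ 16.703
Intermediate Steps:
V(o, Z) = 29 + 2*o
l(c) = 1/(2*c) (l(c) = 1/(c + c) = 1/(2*c))
√(l(-29) + V(125, 0)) = √((½)/(-29) + (29 + 2*125)) = √((½)*(-1/29) + (29 + 250)) = √(-1/58 + 279) = √(16181/58) = √938498/58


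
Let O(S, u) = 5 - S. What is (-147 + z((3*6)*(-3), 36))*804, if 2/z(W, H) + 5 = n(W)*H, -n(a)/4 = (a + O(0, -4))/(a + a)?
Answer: -24942492/211 ≈ -1.1821e+5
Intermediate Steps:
n(a) = -2*(5 + a)/a (n(a) = -4*(a + (5 - 1*0))/(a + a) = -4*(a + (5 + 0))/(2*a) = -4*(a + 5)*1/(2*a) = -4*(5 + a)*1/(2*a) = -2*(5 + a)/a)
z(W, H) = 2/(-5 + H*(-2 - 10/W)) (z(W, H) = 2/(-5 + (-2 - 10/W)*H) = 2/(-5 + H*(-2 - 10/W)))
(-147 + z((3*6)*(-3), 36))*804 = (-147 - 2*(3*6)*(-3)/(5*((3*6)*(-3)) + 2*36*(5 + (3*6)*(-3))))*804 = (-147 - 2*18*(-3)/(5*(18*(-3)) + 2*36*(5 + 18*(-3))))*804 = (-147 - 2*(-54)/(5*(-54) + 2*36*(5 - 54)))*804 = (-147 - 2*(-54)/(-270 + 2*36*(-49)))*804 = (-147 - 2*(-54)/(-270 - 3528))*804 = (-147 - 2*(-54)/(-3798))*804 = (-147 - 2*(-54)*(-1/3798))*804 = (-147 - 6/211)*804 = -31023/211*804 = -24942492/211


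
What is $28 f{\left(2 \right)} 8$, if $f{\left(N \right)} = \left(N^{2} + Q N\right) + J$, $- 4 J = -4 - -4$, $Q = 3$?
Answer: $2240$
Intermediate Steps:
$J = 0$ ($J = - \frac{-4 - -4}{4} = - \frac{-4 + 4}{4} = \left(- \frac{1}{4}\right) 0 = 0$)
$f{\left(N \right)} = N^{2} + 3 N$ ($f{\left(N \right)} = \left(N^{2} + 3 N\right) + 0 = N^{2} + 3 N$)
$28 f{\left(2 \right)} 8 = 28 \cdot 2 \left(3 + 2\right) 8 = 28 \cdot 2 \cdot 5 \cdot 8 = 28 \cdot 10 \cdot 8 = 280 \cdot 8 = 2240$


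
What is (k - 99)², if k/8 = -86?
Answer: 619369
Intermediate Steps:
k = -688 (k = 8*(-86) = -688)
(k - 99)² = (-688 - 99)² = (-787)² = 619369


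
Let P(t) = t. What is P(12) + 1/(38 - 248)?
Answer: 2519/210 ≈ 11.995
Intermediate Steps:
P(12) + 1/(38 - 248) = 12 + 1/(38 - 248) = 12 + 1/(-210) = 12 - 1/210 = 2519/210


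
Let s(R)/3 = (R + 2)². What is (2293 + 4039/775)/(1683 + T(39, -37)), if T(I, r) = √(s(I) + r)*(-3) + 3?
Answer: 500493034/361349175 + 890557*√5006/361349175 ≈ 1.5594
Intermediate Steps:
s(R) = 3*(2 + R)² (s(R) = 3*(R + 2)² = 3*(2 + R)²)
T(I, r) = 3 - 3*√(r + 3*(2 + I)²) (T(I, r) = √(3*(2 + I)² + r)*(-3) + 3 = √(r + 3*(2 + I)²)*(-3) + 3 = -3*√(r + 3*(2 + I)²) + 3 = 3 - 3*√(r + 3*(2 + I)²))
(2293 + 4039/775)/(1683 + T(39, -37)) = (2293 + 4039/775)/(1683 + (3 - 3*√(-37 + 3*(2 + 39)²))) = (2293 + 4039*(1/775))/(1683 + (3 - 3*√(-37 + 3*41²))) = (2293 + 4039/775)/(1683 + (3 - 3*√(-37 + 3*1681))) = 1781114/(775*(1683 + (3 - 3*√(-37 + 5043)))) = 1781114/(775*(1683 + (3 - 3*√5006))) = 1781114/(775*(1686 - 3*√5006))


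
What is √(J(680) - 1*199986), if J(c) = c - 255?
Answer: I*√199561 ≈ 446.72*I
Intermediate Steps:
J(c) = -255 + c
√(J(680) - 1*199986) = √((-255 + 680) - 1*199986) = √(425 - 199986) = √(-199561) = I*√199561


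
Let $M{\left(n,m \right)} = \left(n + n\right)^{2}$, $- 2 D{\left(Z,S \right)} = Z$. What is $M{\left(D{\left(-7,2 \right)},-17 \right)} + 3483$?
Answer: $3532$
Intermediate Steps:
$D{\left(Z,S \right)} = - \frac{Z}{2}$
$M{\left(n,m \right)} = 4 n^{2}$ ($M{\left(n,m \right)} = \left(2 n\right)^{2} = 4 n^{2}$)
$M{\left(D{\left(-7,2 \right)},-17 \right)} + 3483 = 4 \left(\left(- \frac{1}{2}\right) \left(-7\right)\right)^{2} + 3483 = 4 \left(\frac{7}{2}\right)^{2} + 3483 = 4 \cdot \frac{49}{4} + 3483 = 49 + 3483 = 3532$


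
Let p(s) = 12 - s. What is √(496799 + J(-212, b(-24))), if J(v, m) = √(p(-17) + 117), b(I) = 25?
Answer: √(496799 + √146) ≈ 704.85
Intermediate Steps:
J(v, m) = √146 (J(v, m) = √((12 - 1*(-17)) + 117) = √((12 + 17) + 117) = √(29 + 117) = √146)
√(496799 + J(-212, b(-24))) = √(496799 + √146)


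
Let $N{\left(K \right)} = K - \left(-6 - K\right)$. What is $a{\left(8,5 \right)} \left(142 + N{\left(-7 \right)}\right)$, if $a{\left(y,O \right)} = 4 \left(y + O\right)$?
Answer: $6968$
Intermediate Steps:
$a{\left(y,O \right)} = 4 O + 4 y$ ($a{\left(y,O \right)} = 4 \left(O + y\right) = 4 O + 4 y$)
$N{\left(K \right)} = 6 + 2 K$ ($N{\left(K \right)} = K + \left(6 + K\right) = 6 + 2 K$)
$a{\left(8,5 \right)} \left(142 + N{\left(-7 \right)}\right) = \left(4 \cdot 5 + 4 \cdot 8\right) \left(142 + \left(6 + 2 \left(-7\right)\right)\right) = \left(20 + 32\right) \left(142 + \left(6 - 14\right)\right) = 52 \left(142 - 8\right) = 52 \cdot 134 = 6968$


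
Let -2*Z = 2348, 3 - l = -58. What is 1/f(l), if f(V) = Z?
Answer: -1/1174 ≈ -0.00085179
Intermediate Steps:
l = 61 (l = 3 - 1*(-58) = 3 + 58 = 61)
Z = -1174 (Z = -½*2348 = -1174)
f(V) = -1174
1/f(l) = 1/(-1174) = -1/1174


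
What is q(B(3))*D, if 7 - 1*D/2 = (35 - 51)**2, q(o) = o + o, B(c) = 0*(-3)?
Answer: 0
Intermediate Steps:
B(c) = 0
q(o) = 2*o
D = -498 (D = 14 - 2*(35 - 51)**2 = 14 - 2*(-16)**2 = 14 - 2*256 = 14 - 512 = -498)
q(B(3))*D = (2*0)*(-498) = 0*(-498) = 0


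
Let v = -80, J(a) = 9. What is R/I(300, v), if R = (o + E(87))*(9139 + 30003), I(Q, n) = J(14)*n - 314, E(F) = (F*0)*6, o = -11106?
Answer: 217355526/517 ≈ 4.2042e+5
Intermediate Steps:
E(F) = 0 (E(F) = 0*6 = 0)
I(Q, n) = -314 + 9*n (I(Q, n) = 9*n - 314 = -314 + 9*n)
R = -434711052 (R = (-11106 + 0)*(9139 + 30003) = -11106*39142 = -434711052)
R/I(300, v) = -434711052/(-314 + 9*(-80)) = -434711052/(-314 - 720) = -434711052/(-1034) = -434711052*(-1/1034) = 217355526/517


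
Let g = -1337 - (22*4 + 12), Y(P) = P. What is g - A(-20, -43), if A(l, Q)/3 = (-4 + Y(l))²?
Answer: -3165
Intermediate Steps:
g = -1437 (g = -1337 - (88 + 12) = -1337 - 1*100 = -1337 - 100 = -1437)
A(l, Q) = 3*(-4 + l)²
g - A(-20, -43) = -1437 - 3*(-4 - 20)² = -1437 - 3*(-24)² = -1437 - 3*576 = -1437 - 1*1728 = -1437 - 1728 = -3165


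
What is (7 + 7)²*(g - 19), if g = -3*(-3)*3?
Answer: 1568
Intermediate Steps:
g = 27 (g = 9*3 = 27)
(7 + 7)²*(g - 19) = (7 + 7)²*(27 - 19) = 14²*8 = 196*8 = 1568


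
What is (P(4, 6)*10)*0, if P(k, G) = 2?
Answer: 0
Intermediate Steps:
(P(4, 6)*10)*0 = (2*10)*0 = 20*0 = 0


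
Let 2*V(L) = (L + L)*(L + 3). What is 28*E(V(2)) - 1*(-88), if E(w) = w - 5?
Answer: 228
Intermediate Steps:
V(L) = L*(3 + L) (V(L) = ((L + L)*(L + 3))/2 = ((2*L)*(3 + L))/2 = (2*L*(3 + L))/2 = L*(3 + L))
E(w) = -5 + w
28*E(V(2)) - 1*(-88) = 28*(-5 + 2*(3 + 2)) - 1*(-88) = 28*(-5 + 2*5) + 88 = 28*(-5 + 10) + 88 = 28*5 + 88 = 140 + 88 = 228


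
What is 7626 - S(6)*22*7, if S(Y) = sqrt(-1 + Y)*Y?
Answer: 7626 - 924*sqrt(5) ≈ 5559.9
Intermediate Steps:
S(Y) = Y*sqrt(-1 + Y)
7626 - S(6)*22*7 = 7626 - (6*sqrt(-1 + 6))*22*7 = 7626 - (6*sqrt(5))*22*7 = 7626 - 132*sqrt(5)*7 = 7626 - 924*sqrt(5)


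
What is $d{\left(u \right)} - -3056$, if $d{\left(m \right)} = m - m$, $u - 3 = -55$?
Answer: $3056$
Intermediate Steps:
$u = -52$ ($u = 3 - 55 = -52$)
$d{\left(m \right)} = 0$
$d{\left(u \right)} - -3056 = 0 - -3056 = 0 + 3056 = 3056$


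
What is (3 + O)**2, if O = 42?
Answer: 2025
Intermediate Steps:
(3 + O)**2 = (3 + 42)**2 = 45**2 = 2025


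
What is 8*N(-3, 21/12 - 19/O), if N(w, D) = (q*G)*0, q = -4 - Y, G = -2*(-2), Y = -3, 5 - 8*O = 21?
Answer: 0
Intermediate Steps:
O = -2 (O = 5/8 - ⅛*21 = 5/8 - 21/8 = -2)
G = 4
q = -1 (q = -4 - 1*(-3) = -4 + 3 = -1)
N(w, D) = 0 (N(w, D) = -1*4*0 = -4*0 = 0)
8*N(-3, 21/12 - 19/O) = 8*0 = 0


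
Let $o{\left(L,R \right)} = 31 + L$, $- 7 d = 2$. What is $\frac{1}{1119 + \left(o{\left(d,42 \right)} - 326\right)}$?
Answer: $\frac{7}{5766} \approx 0.001214$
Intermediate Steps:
$d = - \frac{2}{7}$ ($d = \left(- \frac{1}{7}\right) 2 = - \frac{2}{7} \approx -0.28571$)
$\frac{1}{1119 + \left(o{\left(d,42 \right)} - 326\right)} = \frac{1}{1119 + \left(\left(31 - \frac{2}{7}\right) - 326\right)} = \frac{1}{1119 + \left(\frac{215}{7} - 326\right)} = \frac{1}{1119 - \frac{2067}{7}} = \frac{1}{\frac{5766}{7}} = \frac{7}{5766}$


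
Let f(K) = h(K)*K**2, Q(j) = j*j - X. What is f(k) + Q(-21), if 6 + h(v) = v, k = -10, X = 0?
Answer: -1159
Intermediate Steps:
Q(j) = j**2 (Q(j) = j*j - 1*0 = j**2 + 0 = j**2)
h(v) = -6 + v
f(K) = K**2*(-6 + K) (f(K) = (-6 + K)*K**2 = K**2*(-6 + K))
f(k) + Q(-21) = (-10)**2*(-6 - 10) + (-21)**2 = 100*(-16) + 441 = -1600 + 441 = -1159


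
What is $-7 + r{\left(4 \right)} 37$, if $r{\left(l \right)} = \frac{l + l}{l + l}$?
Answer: $30$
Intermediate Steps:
$r{\left(l \right)} = 1$ ($r{\left(l \right)} = \frac{2 l}{2 l} = 2 l \frac{1}{2 l} = 1$)
$-7 + r{\left(4 \right)} 37 = -7 + 1 \cdot 37 = -7 + 37 = 30$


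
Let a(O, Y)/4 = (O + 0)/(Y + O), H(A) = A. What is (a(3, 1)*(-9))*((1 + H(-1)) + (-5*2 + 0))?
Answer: 270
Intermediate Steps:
a(O, Y) = 4*O/(O + Y) (a(O, Y) = 4*((O + 0)/(Y + O)) = 4*(O/(O + Y)) = 4*O/(O + Y))
(a(3, 1)*(-9))*((1 + H(-1)) + (-5*2 + 0)) = ((4*3/(3 + 1))*(-9))*((1 - 1) + (-5*2 + 0)) = ((4*3/4)*(-9))*(0 + (-10 + 0)) = ((4*3*(¼))*(-9))*(0 - 10) = (3*(-9))*(-10) = -27*(-10) = 270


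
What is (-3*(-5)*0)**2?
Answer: 0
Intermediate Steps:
(-3*(-5)*0)**2 = (15*0)**2 = 0**2 = 0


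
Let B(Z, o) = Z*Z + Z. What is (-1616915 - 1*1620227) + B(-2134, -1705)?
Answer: 1314680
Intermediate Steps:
B(Z, o) = Z + Z² (B(Z, o) = Z² + Z = Z + Z²)
(-1616915 - 1*1620227) + B(-2134, -1705) = (-1616915 - 1*1620227) - 2134*(1 - 2134) = (-1616915 - 1620227) - 2134*(-2133) = -3237142 + 4551822 = 1314680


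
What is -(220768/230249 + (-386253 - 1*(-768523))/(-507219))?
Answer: -23960438962/116786667531 ≈ -0.20516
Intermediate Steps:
-(220768/230249 + (-386253 - 1*(-768523))/(-507219)) = -(220768*(1/230249) + (-386253 + 768523)*(-1/507219)) = -(220768/230249 + 382270*(-1/507219)) = -(220768/230249 - 382270/507219) = -1*23960438962/116786667531 = -23960438962/116786667531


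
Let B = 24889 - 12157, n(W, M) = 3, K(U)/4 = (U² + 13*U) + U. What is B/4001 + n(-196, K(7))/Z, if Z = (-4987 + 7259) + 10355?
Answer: 53592989/16840209 ≈ 3.1824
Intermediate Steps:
K(U) = 4*U² + 56*U (K(U) = 4*((U² + 13*U) + U) = 4*(U² + 14*U) = 4*U² + 56*U)
Z = 12627 (Z = 2272 + 10355 = 12627)
B = 12732
B/4001 + n(-196, K(7))/Z = 12732/4001 + 3/12627 = 12732*(1/4001) + 3*(1/12627) = 12732/4001 + 1/4209 = 53592989/16840209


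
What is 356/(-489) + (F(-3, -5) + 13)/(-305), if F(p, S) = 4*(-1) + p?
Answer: -111514/149145 ≈ -0.74769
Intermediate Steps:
F(p, S) = -4 + p
356/(-489) + (F(-3, -5) + 13)/(-305) = 356/(-489) + ((-4 - 3) + 13)/(-305) = 356*(-1/489) + (-7 + 13)*(-1/305) = -356/489 + 6*(-1/305) = -356/489 - 6/305 = -111514/149145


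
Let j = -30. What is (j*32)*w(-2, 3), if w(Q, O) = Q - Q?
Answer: 0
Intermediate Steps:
w(Q, O) = 0
(j*32)*w(-2, 3) = -30*32*0 = -960*0 = 0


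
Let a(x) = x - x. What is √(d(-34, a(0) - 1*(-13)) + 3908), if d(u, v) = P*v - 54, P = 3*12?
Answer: √4322 ≈ 65.742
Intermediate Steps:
P = 36
a(x) = 0
d(u, v) = -54 + 36*v (d(u, v) = 36*v - 54 = -54 + 36*v)
√(d(-34, a(0) - 1*(-13)) + 3908) = √((-54 + 36*(0 - 1*(-13))) + 3908) = √((-54 + 36*(0 + 13)) + 3908) = √((-54 + 36*13) + 3908) = √((-54 + 468) + 3908) = √(414 + 3908) = √4322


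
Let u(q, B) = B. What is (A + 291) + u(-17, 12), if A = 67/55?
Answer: 16732/55 ≈ 304.22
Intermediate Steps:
A = 67/55 (A = 67*(1/55) = 67/55 ≈ 1.2182)
(A + 291) + u(-17, 12) = (67/55 + 291) + 12 = 16072/55 + 12 = 16732/55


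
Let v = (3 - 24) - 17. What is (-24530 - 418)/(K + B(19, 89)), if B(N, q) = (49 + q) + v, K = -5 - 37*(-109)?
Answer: -2079/344 ≈ -6.0436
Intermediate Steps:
v = -38 (v = -21 - 17 = -38)
K = 4028 (K = -5 + 4033 = 4028)
B(N, q) = 11 + q (B(N, q) = (49 + q) - 38 = 11 + q)
(-24530 - 418)/(K + B(19, 89)) = (-24530 - 418)/(4028 + (11 + 89)) = -24948/(4028 + 100) = -24948/4128 = -24948*1/4128 = -2079/344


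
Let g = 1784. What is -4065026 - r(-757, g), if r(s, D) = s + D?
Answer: -4066053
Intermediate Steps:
r(s, D) = D + s
-4065026 - r(-757, g) = -4065026 - (1784 - 757) = -4065026 - 1*1027 = -4065026 - 1027 = -4066053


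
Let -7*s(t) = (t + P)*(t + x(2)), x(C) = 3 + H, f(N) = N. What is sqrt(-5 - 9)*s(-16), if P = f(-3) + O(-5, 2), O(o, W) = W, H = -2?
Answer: -255*I*sqrt(14)/7 ≈ -136.3*I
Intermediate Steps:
x(C) = 1 (x(C) = 3 - 2 = 1)
P = -1 (P = -3 + 2 = -1)
s(t) = -(1 + t)*(-1 + t)/7 (s(t) = -(t - 1)*(t + 1)/7 = -(-1 + t)*(1 + t)/7 = -(1 + t)*(-1 + t)/7)
sqrt(-5 - 9)*s(-16) = sqrt(-5 - 9)*(1/7 - 1/7*(-16)**2) = sqrt(-14)*(1/7 - 1/7*256) = (I*sqrt(14))*(1/7 - 256/7) = (I*sqrt(14))*(-255/7) = -255*I*sqrt(14)/7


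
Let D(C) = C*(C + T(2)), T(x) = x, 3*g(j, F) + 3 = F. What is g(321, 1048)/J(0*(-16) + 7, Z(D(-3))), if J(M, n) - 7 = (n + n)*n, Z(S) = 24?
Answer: 55/183 ≈ 0.30055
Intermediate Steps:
g(j, F) = -1 + F/3
D(C) = C*(2 + C) (D(C) = C*(C + 2) = C*(2 + C))
J(M, n) = 7 + 2*n**2 (J(M, n) = 7 + (n + n)*n = 7 + (2*n)*n = 7 + 2*n**2)
g(321, 1048)/J(0*(-16) + 7, Z(D(-3))) = (-1 + (1/3)*1048)/(7 + 2*24**2) = (-1 + 1048/3)/(7 + 2*576) = 1045/(3*(7 + 1152)) = (1045/3)/1159 = (1045/3)*(1/1159) = 55/183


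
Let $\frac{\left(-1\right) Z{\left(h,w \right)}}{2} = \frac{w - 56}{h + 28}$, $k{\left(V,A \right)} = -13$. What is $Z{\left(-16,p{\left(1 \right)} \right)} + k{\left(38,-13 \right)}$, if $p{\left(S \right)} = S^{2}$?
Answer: $- \frac{23}{6} \approx -3.8333$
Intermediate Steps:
$Z{\left(h,w \right)} = - \frac{2 \left(-56 + w\right)}{28 + h}$ ($Z{\left(h,w \right)} = - 2 \frac{w - 56}{h + 28} = - 2 \frac{-56 + w}{28 + h} = - \frac{2 \left(-56 + w\right)}{28 + h}$)
$Z{\left(-16,p{\left(1 \right)} \right)} + k{\left(38,-13 \right)} = \frac{2 \left(56 - 1^{2}\right)}{28 - 16} - 13 = \frac{2 \left(56 - 1\right)}{12} - 13 = 2 \cdot \frac{1}{12} \left(56 - 1\right) - 13 = 2 \cdot \frac{1}{12} \cdot 55 - 13 = \frac{55}{6} - 13 = - \frac{23}{6}$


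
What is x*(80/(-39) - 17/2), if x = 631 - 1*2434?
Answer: 494623/26 ≈ 19024.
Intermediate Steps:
x = -1803 (x = 631 - 2434 = -1803)
x*(80/(-39) - 17/2) = -1803*(80/(-39) - 17/2) = -1803*(80*(-1/39) - 17*1/2) = -1803*(-80/39 - 17/2) = -1803*(-823/78) = 494623/26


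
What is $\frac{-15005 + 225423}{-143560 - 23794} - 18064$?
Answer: $- \frac{1511646537}{83677} \approx -18065.0$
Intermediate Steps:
$\frac{-15005 + 225423}{-143560 - 23794} - 18064 = \frac{210418}{-167354} - 18064 = 210418 \left(- \frac{1}{167354}\right) - 18064 = - \frac{105209}{83677} - 18064 = - \frac{1511646537}{83677}$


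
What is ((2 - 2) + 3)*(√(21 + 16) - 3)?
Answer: -9 + 3*√37 ≈ 9.2483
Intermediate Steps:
((2 - 2) + 3)*(√(21 + 16) - 3) = (0 + 3)*(√37 - 3) = 3*(-3 + √37) = -9 + 3*√37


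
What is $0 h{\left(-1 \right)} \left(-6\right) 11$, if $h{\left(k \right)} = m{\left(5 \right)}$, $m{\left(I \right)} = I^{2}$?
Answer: $0$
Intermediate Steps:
$h{\left(k \right)} = 25$ ($h{\left(k \right)} = 5^{2} = 25$)
$0 h{\left(-1 \right)} \left(-6\right) 11 = 0 \cdot 25 \left(-6\right) 11 = 0 \left(-6\right) 11 = 0 \cdot 11 = 0$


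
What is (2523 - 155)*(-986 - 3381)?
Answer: -10341056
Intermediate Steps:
(2523 - 155)*(-986 - 3381) = 2368*(-4367) = -10341056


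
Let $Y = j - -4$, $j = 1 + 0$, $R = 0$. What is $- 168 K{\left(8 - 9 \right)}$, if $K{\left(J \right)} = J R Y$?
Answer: $0$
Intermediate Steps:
$j = 1$
$Y = 5$ ($Y = 1 - -4 = 1 + 4 = 5$)
$K{\left(J \right)} = 0$ ($K{\left(J \right)} = J 0 \cdot 5 = 0 \cdot 5 = 0$)
$- 168 K{\left(8 - 9 \right)} = \left(-168\right) 0 = 0$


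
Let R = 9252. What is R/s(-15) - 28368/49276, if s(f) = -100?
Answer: -28671147/307975 ≈ -93.096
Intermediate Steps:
R/s(-15) - 28368/49276 = 9252/(-100) - 28368/49276 = 9252*(-1/100) - 28368*1/49276 = -2313/25 - 7092/12319 = -28671147/307975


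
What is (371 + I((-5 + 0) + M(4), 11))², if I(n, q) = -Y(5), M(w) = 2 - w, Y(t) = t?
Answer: 133956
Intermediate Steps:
I(n, q) = -5 (I(n, q) = -1*5 = -5)
(371 + I((-5 + 0) + M(4), 11))² = (371 - 5)² = 366² = 133956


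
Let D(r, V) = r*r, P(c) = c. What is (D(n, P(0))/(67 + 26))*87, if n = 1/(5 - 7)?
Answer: 29/124 ≈ 0.23387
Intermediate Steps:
n = -½ (n = 1/(-2) = -½ ≈ -0.50000)
D(r, V) = r²
(D(n, P(0))/(67 + 26))*87 = ((-½)²/(67 + 26))*87 = ((¼)/93)*87 = ((¼)*(1/93))*87 = (1/372)*87 = 29/124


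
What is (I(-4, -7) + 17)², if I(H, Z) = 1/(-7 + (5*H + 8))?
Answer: 103684/361 ≈ 287.21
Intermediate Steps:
I(H, Z) = 1/(1 + 5*H) (I(H, Z) = 1/(-7 + (8 + 5*H)) = 1/(1 + 5*H))
(I(-4, -7) + 17)² = (1/(1 + 5*(-4)) + 17)² = (1/(1 - 20) + 17)² = (1/(-19) + 17)² = (-1/19 + 17)² = (322/19)² = 103684/361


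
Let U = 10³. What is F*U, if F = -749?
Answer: -749000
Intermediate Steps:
U = 1000
F*U = -749*1000 = -749000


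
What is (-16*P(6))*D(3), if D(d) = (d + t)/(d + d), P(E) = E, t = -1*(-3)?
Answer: -96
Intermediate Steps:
t = 3
D(d) = (3 + d)/(2*d) (D(d) = (d + 3)/(d + d) = (3 + d)/((2*d)) = (3 + d)*(1/(2*d)) = (3 + d)/(2*d))
(-16*P(6))*D(3) = (-16*6)*((1/2)*(3 + 3)/3) = -48*6/3 = -96*1 = -96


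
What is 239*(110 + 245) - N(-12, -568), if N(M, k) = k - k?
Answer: 84845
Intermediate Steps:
N(M, k) = 0
239*(110 + 245) - N(-12, -568) = 239*(110 + 245) - 1*0 = 239*355 + 0 = 84845 + 0 = 84845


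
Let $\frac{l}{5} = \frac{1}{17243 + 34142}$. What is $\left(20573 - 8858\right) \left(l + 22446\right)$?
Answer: $\frac{2702387416245}{10277} \approx 2.6296 \cdot 10^{8}$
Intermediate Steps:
$l = \frac{1}{10277}$ ($l = \frac{5}{17243 + 34142} = \frac{5}{51385} = 5 \cdot \frac{1}{51385} = \frac{1}{10277} \approx 9.7305 \cdot 10^{-5}$)
$\left(20573 - 8858\right) \left(l + 22446\right) = \left(20573 - 8858\right) \left(\frac{1}{10277} + 22446\right) = 11715 \cdot \frac{230677543}{10277} = \frac{2702387416245}{10277}$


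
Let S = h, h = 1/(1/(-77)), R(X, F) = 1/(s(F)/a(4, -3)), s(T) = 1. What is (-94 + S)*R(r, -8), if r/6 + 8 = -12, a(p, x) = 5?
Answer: -855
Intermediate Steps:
r = -120 (r = -48 + 6*(-12) = -48 - 72 = -120)
R(X, F) = 5 (R(X, F) = 1/(1/5) = 1/(1*(⅕)) = 1/(⅕) = 5)
h = -77 (h = 1/(-1/77) = -77)
S = -77
(-94 + S)*R(r, -8) = (-94 - 77)*5 = -171*5 = -855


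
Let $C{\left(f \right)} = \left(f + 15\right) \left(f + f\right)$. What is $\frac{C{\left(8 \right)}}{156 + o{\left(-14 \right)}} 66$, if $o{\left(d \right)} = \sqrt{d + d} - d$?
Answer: $\frac{64515}{452} - \frac{759 i \sqrt{7}}{452} \approx 142.73 - 4.4428 i$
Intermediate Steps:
$C{\left(f \right)} = 2 f \left(15 + f\right)$ ($C{\left(f \right)} = \left(15 + f\right) 2 f = 2 f \left(15 + f\right)$)
$o{\left(d \right)} = - d + \sqrt{2} \sqrt{d}$ ($o{\left(d \right)} = \sqrt{2 d} - d = \sqrt{2} \sqrt{d} - d = - d + \sqrt{2} \sqrt{d}$)
$\frac{C{\left(8 \right)}}{156 + o{\left(-14 \right)}} 66 = \frac{2 \cdot 8 \left(15 + 8\right)}{156 + \left(\left(-1\right) \left(-14\right) + \sqrt{2} \sqrt{-14}\right)} 66 = \frac{2 \cdot 8 \cdot 23}{156 + \left(14 + \sqrt{2} i \sqrt{14}\right)} 66 = \frac{1}{156 + \left(14 + 2 i \sqrt{7}\right)} 368 \cdot 66 = \frac{1}{170 + 2 i \sqrt{7}} \cdot 368 \cdot 66 = \frac{368}{170 + 2 i \sqrt{7}} \cdot 66 = \frac{24288}{170 + 2 i \sqrt{7}}$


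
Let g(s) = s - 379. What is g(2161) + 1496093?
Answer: 1497875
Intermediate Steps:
g(s) = -379 + s
g(2161) + 1496093 = (-379 + 2161) + 1496093 = 1782 + 1496093 = 1497875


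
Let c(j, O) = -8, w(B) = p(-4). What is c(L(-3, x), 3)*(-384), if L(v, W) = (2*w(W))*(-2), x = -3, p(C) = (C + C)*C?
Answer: 3072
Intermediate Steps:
p(C) = 2*C² (p(C) = (2*C)*C = 2*C²)
w(B) = 32 (w(B) = 2*(-4)² = 2*16 = 32)
L(v, W) = -128 (L(v, W) = (2*32)*(-2) = 64*(-2) = -128)
c(L(-3, x), 3)*(-384) = -8*(-384) = 3072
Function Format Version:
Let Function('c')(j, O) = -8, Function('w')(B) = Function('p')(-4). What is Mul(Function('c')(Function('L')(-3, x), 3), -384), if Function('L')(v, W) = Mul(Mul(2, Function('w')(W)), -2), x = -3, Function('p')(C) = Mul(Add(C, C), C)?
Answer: 3072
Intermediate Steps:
Function('p')(C) = Mul(2, Pow(C, 2)) (Function('p')(C) = Mul(Mul(2, C), C) = Mul(2, Pow(C, 2)))
Function('w')(B) = 32 (Function('w')(B) = Mul(2, Pow(-4, 2)) = Mul(2, 16) = 32)
Function('L')(v, W) = -128 (Function('L')(v, W) = Mul(Mul(2, 32), -2) = Mul(64, -2) = -128)
Mul(Function('c')(Function('L')(-3, x), 3), -384) = Mul(-8, -384) = 3072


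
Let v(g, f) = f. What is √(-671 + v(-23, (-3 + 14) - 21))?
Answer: I*√681 ≈ 26.096*I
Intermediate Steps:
√(-671 + v(-23, (-3 + 14) - 21)) = √(-671 + ((-3 + 14) - 21)) = √(-671 + (11 - 21)) = √(-671 - 10) = √(-681) = I*√681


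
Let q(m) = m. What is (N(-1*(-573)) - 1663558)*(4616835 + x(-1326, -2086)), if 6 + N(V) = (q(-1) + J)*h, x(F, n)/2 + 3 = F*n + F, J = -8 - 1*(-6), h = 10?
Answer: -16879238958906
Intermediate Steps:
J = -2 (J = -8 + 6 = -2)
x(F, n) = -6 + 2*F + 2*F*n (x(F, n) = -6 + 2*(F*n + F) = -6 + 2*(F + F*n) = -6 + (2*F + 2*F*n) = -6 + 2*F + 2*F*n)
N(V) = -36 (N(V) = -6 + (-1 - 2)*10 = -6 - 3*10 = -6 - 30 = -36)
(N(-1*(-573)) - 1663558)*(4616835 + x(-1326, -2086)) = (-36 - 1663558)*(4616835 + (-6 + 2*(-1326) + 2*(-1326)*(-2086))) = -1663594*(4616835 + (-6 - 2652 + 5532072)) = -1663594*(4616835 + 5529414) = -1663594*10146249 = -16879238958906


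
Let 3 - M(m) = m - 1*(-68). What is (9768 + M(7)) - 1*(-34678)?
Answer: 44374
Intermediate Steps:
M(m) = -65 - m (M(m) = 3 - (m - 1*(-68)) = 3 - (m + 68) = 3 - (68 + m) = 3 + (-68 - m) = -65 - m)
(9768 + M(7)) - 1*(-34678) = (9768 + (-65 - 1*7)) - 1*(-34678) = (9768 + (-65 - 7)) + 34678 = (9768 - 72) + 34678 = 9696 + 34678 = 44374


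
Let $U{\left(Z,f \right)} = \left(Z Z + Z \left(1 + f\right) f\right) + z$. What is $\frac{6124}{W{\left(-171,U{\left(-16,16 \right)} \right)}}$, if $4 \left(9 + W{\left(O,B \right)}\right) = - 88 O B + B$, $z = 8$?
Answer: $- \frac{6124}{15380087} \approx -0.00039818$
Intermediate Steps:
$U{\left(Z,f \right)} = 8 + Z^{2} + Z f \left(1 + f\right)$ ($U{\left(Z,f \right)} = \left(Z Z + Z \left(1 + f\right) f\right) + 8 = \left(Z^{2} + Z f \left(1 + f\right)\right) + 8 = 8 + Z^{2} + Z f \left(1 + f\right)$)
$W{\left(O,B \right)} = -9 + \frac{B}{4} - 22 B O$ ($W{\left(O,B \right)} = -9 + \frac{- 88 O B + B}{4} = -9 + \frac{- 88 B O + B}{4} = -9 + \frac{B - 88 B O}{4} = -9 - \left(- \frac{B}{4} + 22 B O\right) = -9 + \frac{B}{4} - 22 B O$)
$\frac{6124}{W{\left(-171,U{\left(-16,16 \right)} \right)}} = \frac{6124}{-9 + \frac{8 + \left(-16\right)^{2} - 256 - 16 \cdot 16^{2}}{4} - 22 \left(8 + \left(-16\right)^{2} - 256 - 16 \cdot 16^{2}\right) \left(-171\right)} = \frac{6124}{-9 + \frac{8 + 256 - 256 - 4096}{4} - 22 \left(8 + 256 - 256 - 4096\right) \left(-171\right)} = \frac{6124}{-9 + \frac{1}{4} \left(-4088\right) - \left(-89936\right) \left(-171\right)} = \frac{6124}{-9 - 1022 - 15379056} = \frac{6124}{-15380087} = 6124 \left(- \frac{1}{15380087}\right) = - \frac{6124}{15380087}$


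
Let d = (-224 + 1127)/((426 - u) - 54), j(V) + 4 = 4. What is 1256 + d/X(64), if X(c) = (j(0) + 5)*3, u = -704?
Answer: 6757581/5380 ≈ 1256.1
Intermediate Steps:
j(V) = 0 (j(V) = -4 + 4 = 0)
X(c) = 15 (X(c) = (0 + 5)*3 = 5*3 = 15)
d = 903/1076 (d = (-224 + 1127)/((426 - 1*(-704)) - 54) = 903/((426 + 704) - 54) = 903/(1130 - 54) = 903/1076 ≈ 0.83922)
1256 + d/X(64) = 1256 + (903/1076)/15 = 1256 + (903/1076)*(1/15) = 1256 + 301/5380 = 6757581/5380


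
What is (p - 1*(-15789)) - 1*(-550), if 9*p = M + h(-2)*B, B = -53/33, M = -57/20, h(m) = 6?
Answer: 32348473/1980 ≈ 16338.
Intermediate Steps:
M = -57/20 (M = -57*1/20 = -57/20 ≈ -2.8500)
B = -53/33 (B = -53*1/33 = -53/33 ≈ -1.6061)
p = -2747/1980 (p = (-57/20 + 6*(-53/33))/9 = (-57/20 - 106/11)/9 = (1/9)*(-2747/220) = -2747/1980 ≈ -1.3874)
(p - 1*(-15789)) - 1*(-550) = (-2747/1980 - 1*(-15789)) - 1*(-550) = (-2747/1980 + 15789) + 550 = 31259473/1980 + 550 = 32348473/1980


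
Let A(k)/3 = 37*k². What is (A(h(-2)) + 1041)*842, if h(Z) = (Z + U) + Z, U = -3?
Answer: 5456160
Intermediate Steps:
h(Z) = -3 + 2*Z (h(Z) = (Z - 3) + Z = (-3 + Z) + Z = -3 + 2*Z)
A(k) = 111*k² (A(k) = 3*(37*k²) = 111*k²)
(A(h(-2)) + 1041)*842 = (111*(-3 + 2*(-2))² + 1041)*842 = (111*(-3 - 4)² + 1041)*842 = (111*(-7)² + 1041)*842 = (111*49 + 1041)*842 = (5439 + 1041)*842 = 6480*842 = 5456160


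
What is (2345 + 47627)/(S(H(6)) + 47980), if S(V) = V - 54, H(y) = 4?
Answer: 24986/23965 ≈ 1.0426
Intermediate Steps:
S(V) = -54 + V
(2345 + 47627)/(S(H(6)) + 47980) = (2345 + 47627)/((-54 + 4) + 47980) = 49972/(-50 + 47980) = 49972/47930 = 49972*(1/47930) = 24986/23965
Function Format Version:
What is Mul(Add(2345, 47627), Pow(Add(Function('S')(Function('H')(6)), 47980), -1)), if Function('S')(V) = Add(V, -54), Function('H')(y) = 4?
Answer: Rational(24986, 23965) ≈ 1.0426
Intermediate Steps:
Function('S')(V) = Add(-54, V)
Mul(Add(2345, 47627), Pow(Add(Function('S')(Function('H')(6)), 47980), -1)) = Mul(Add(2345, 47627), Pow(Add(Add(-54, 4), 47980), -1)) = Mul(49972, Pow(Add(-50, 47980), -1)) = Mul(49972, Pow(47930, -1)) = Mul(49972, Rational(1, 47930)) = Rational(24986, 23965)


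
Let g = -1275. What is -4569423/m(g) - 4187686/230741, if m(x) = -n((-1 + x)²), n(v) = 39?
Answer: 1268579919/10829 ≈ 1.1715e+5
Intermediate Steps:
m(x) = -39 (m(x) = -1*39 = -39)
-4569423/m(g) - 4187686/230741 = -4569423/(-39) - 4187686/230741 = -4569423*(-1/39) - 4187686*1/230741 = 1523141/13 - 15118/833 = 1268579919/10829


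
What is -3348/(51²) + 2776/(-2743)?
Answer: -1822660/792727 ≈ -2.2992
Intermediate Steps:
-3348/(51²) + 2776/(-2743) = -3348/2601 + 2776*(-1/2743) = -3348*1/2601 - 2776/2743 = -372/289 - 2776/2743 = -1822660/792727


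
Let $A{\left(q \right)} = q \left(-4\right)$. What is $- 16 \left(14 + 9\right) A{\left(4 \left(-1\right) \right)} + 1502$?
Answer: $-4386$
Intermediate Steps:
$A{\left(q \right)} = - 4 q$
$- 16 \left(14 + 9\right) A{\left(4 \left(-1\right) \right)} + 1502 = - 16 \left(14 + 9\right) \left(- 4 \cdot 4 \left(-1\right)\right) + 1502 = \left(-16\right) 23 \left(\left(-4\right) \left(-4\right)\right) + 1502 = \left(-368\right) 16 + 1502 = -5888 + 1502 = -4386$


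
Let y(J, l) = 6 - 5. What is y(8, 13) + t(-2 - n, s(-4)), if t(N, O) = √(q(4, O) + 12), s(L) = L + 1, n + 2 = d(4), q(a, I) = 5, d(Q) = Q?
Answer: 1 + √17 ≈ 5.1231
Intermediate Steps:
n = 2 (n = -2 + 4 = 2)
y(J, l) = 1
s(L) = 1 + L
t(N, O) = √17 (t(N, O) = √(5 + 12) = √17)
y(8, 13) + t(-2 - n, s(-4)) = 1 + √17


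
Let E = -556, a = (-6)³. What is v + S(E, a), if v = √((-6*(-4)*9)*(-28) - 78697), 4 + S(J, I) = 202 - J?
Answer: 754 + I*√84745 ≈ 754.0 + 291.11*I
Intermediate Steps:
a = -216
S(J, I) = 198 - J (S(J, I) = -4 + (202 - J) = 198 - J)
v = I*√84745 (v = √((24*9)*(-28) - 78697) = √(216*(-28) - 78697) = √(-6048 - 78697) = √(-84745) = I*√84745 ≈ 291.11*I)
v + S(E, a) = I*√84745 + (198 - 1*(-556)) = I*√84745 + (198 + 556) = I*√84745 + 754 = 754 + I*√84745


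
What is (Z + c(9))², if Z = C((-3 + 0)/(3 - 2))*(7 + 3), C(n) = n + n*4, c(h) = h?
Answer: 19881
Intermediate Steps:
C(n) = 5*n (C(n) = n + 4*n = 5*n)
Z = -150 (Z = (5*((-3 + 0)/(3 - 2)))*(7 + 3) = (5*(-3/1))*10 = (5*(-3*1))*10 = (5*(-3))*10 = -15*10 = -150)
(Z + c(9))² = (-150 + 9)² = (-141)² = 19881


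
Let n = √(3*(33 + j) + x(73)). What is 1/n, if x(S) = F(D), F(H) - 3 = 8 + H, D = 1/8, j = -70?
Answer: -2*I*√1598/799 ≈ -0.10006*I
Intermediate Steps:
D = ⅛ ≈ 0.12500
F(H) = 11 + H (F(H) = 3 + (8 + H) = 11 + H)
x(S) = 89/8 (x(S) = 11 + ⅛ = 89/8)
n = I*√1598/4 (n = √(3*(33 - 70) + 89/8) = √(3*(-37) + 89/8) = √(-111 + 89/8) = √(-799/8) = I*√1598/4 ≈ 9.9937*I)
1/n = 1/(I*√1598/4) = -2*I*√1598/799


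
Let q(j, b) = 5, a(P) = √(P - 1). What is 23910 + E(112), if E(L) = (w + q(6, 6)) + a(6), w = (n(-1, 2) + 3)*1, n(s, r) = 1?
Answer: 23919 + √5 ≈ 23921.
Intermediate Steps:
a(P) = √(-1 + P)
w = 4 (w = (1 + 3)*1 = 4*1 = 4)
E(L) = 9 + √5 (E(L) = (4 + 5) + √(-1 + 6) = 9 + √5)
23910 + E(112) = 23910 + (9 + √5) = 23919 + √5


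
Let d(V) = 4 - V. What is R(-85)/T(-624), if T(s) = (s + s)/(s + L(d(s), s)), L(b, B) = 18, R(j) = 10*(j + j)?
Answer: -42925/52 ≈ -825.48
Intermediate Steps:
R(j) = 20*j (R(j) = 10*(2*j) = 20*j)
T(s) = 2*s/(18 + s) (T(s) = (s + s)/(s + 18) = (2*s)/(18 + s) = 2*s/(18 + s))
R(-85)/T(-624) = (20*(-85))/((2*(-624)/(18 - 624))) = -1700/(2*(-624)/(-606)) = -1700/(2*(-624)*(-1/606)) = -1700/208/101 = -1700*101/208 = -42925/52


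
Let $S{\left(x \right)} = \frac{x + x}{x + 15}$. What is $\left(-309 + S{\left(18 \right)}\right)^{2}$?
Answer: $\frac{11471769}{121} \approx 94808.0$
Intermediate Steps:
$S{\left(x \right)} = \frac{2 x}{15 + x}$
$\left(-309 + S{\left(18 \right)}\right)^{2} = \left(-309 + 2 \cdot 18 \frac{1}{15 + 18}\right)^{2} = \left(-309 + 2 \cdot 18 \cdot \frac{1}{33}\right)^{2} = \left(-309 + \frac{12}{11}\right)^{2} = \left(- \frac{3387}{11}\right)^{2} = \frac{11471769}{121}$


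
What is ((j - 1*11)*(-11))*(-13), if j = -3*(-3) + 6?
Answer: 572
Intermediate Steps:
j = 15 (j = 9 + 6 = 15)
((j - 1*11)*(-11))*(-13) = ((15 - 1*11)*(-11))*(-13) = ((15 - 11)*(-11))*(-13) = (4*(-11))*(-13) = -44*(-13) = 572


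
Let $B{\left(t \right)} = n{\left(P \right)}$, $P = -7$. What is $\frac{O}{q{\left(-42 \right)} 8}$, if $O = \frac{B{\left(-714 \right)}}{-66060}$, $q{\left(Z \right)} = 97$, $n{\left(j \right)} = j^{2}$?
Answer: $- \frac{49}{51262560} \approx -9.5586 \cdot 10^{-7}$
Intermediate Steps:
$B{\left(t \right)} = 49$ ($B{\left(t \right)} = \left(-7\right)^{2} = 49$)
$O = - \frac{49}{66060}$ ($O = \frac{49}{-66060} = 49 \left(- \frac{1}{66060}\right) = - \frac{49}{66060} \approx -0.00074175$)
$\frac{O}{q{\left(-42 \right)} 8} = - \frac{49}{66060 \cdot 97 \cdot 8} = - \frac{49}{66060 \cdot 776} = \left(- \frac{49}{66060}\right) \frac{1}{776} = - \frac{49}{51262560}$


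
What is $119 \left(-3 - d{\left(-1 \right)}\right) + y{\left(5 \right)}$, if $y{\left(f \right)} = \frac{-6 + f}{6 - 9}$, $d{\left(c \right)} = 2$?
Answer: $- \frac{1784}{3} \approx -594.67$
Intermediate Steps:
$y{\left(f \right)} = 2 - \frac{f}{3}$ ($y{\left(f \right)} = \frac{-6 + f}{-3} = \left(-6 + f\right) \left(- \frac{1}{3}\right) = 2 - \frac{f}{3}$)
$119 \left(-3 - d{\left(-1 \right)}\right) + y{\left(5 \right)} = 119 \left(-3 - 2\right) + \left(2 - \frac{5}{3}\right) = 119 \left(-5\right) + \frac{1}{3} = -595 + \frac{1}{3} = - \frac{1784}{3}$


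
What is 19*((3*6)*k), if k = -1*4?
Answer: -1368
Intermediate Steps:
k = -4
19*((3*6)*k) = 19*((3*6)*(-4)) = 19*(18*(-4)) = 19*(-72) = -1368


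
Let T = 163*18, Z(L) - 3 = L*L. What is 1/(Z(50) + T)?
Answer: 1/5437 ≈ 0.00018393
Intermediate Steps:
Z(L) = 3 + L**2 (Z(L) = 3 + L*L = 3 + L**2)
T = 2934
1/(Z(50) + T) = 1/((3 + 50**2) + 2934) = 1/((3 + 2500) + 2934) = 1/(2503 + 2934) = 1/5437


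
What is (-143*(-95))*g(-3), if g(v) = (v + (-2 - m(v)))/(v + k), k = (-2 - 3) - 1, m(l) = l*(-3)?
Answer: 190190/9 ≈ 21132.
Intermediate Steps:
m(l) = -3*l
k = -6 (k = -5 - 1 = -6)
g(v) = (-2 + 4*v)/(-6 + v) (g(v) = (v + (-2 - (-3)*v))/(v - 6) = (v + (-2 + 3*v))/(-6 + v) = (-2 + 4*v)/(-6 + v))
(-143*(-95))*g(-3) = (-143*(-95))*(2*(-1 + 2*(-3))/(-6 - 3)) = 13585*(2*(-1 - 6)/(-9)) = 13585*(2*(-⅑)*(-7)) = 13585*(14/9) = 190190/9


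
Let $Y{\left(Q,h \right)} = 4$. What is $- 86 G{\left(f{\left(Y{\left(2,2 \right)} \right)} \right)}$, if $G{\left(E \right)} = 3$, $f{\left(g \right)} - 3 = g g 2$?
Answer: $-258$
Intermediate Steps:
$f{\left(g \right)} = 3 + 2 g^{2}$ ($f{\left(g \right)} = 3 + g g 2 = 3 + g^{2} \cdot 2 = 3 + 2 g^{2}$)
$- 86 G{\left(f{\left(Y{\left(2,2 \right)} \right)} \right)} = \left(-86\right) 3 = -258$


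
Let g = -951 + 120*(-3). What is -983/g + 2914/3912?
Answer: 425875/284924 ≈ 1.4947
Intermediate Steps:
g = -1311 (g = -951 - 360 = -1311)
-983/g + 2914/3912 = -983/(-1311) + 2914/3912 = -983*(-1/1311) + 2914*(1/3912) = 983/1311 + 1457/1956 = 425875/284924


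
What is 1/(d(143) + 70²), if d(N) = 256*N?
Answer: 1/41508 ≈ 2.4092e-5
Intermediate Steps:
1/(d(143) + 70²) = 1/(256*143 + 70²) = 1/(36608 + 4900) = 1/41508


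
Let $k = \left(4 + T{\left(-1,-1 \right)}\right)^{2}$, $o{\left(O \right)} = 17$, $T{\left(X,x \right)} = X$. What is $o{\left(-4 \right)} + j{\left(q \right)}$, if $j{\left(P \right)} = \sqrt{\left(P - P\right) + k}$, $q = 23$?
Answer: $20$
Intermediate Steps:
$k = 9$ ($k = \left(4 - 1\right)^{2} = 3^{2} = 9$)
$j{\left(P \right)} = 3$ ($j{\left(P \right)} = \sqrt{\left(P - P\right) + 9} = \sqrt{0 + 9} = \sqrt{9} = 3$)
$o{\left(-4 \right)} + j{\left(q \right)} = 17 + 3 = 20$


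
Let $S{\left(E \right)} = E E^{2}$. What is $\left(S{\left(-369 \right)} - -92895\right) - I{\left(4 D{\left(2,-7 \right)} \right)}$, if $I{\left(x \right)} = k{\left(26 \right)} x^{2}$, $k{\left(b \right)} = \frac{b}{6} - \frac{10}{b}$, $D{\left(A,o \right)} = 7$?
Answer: $- \frac{1955990782}{39} \approx -5.0154 \cdot 10^{7}$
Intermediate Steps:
$k{\left(b \right)} = - \frac{10}{b} + \frac{b}{6}$ ($k{\left(b \right)} = b \frac{1}{6} - \frac{10}{b} = \frac{b}{6} - \frac{10}{b} = - \frac{10}{b} + \frac{b}{6}$)
$S{\left(E \right)} = E^{3}$
$I{\left(x \right)} = \frac{154 x^{2}}{39}$ ($I{\left(x \right)} = \left(- \frac{10}{26} + \frac{1}{6} \cdot 26\right) x^{2} = \left(\left(-10\right) \frac{1}{26} + \frac{13}{3}\right) x^{2} = \left(- \frac{5}{13} + \frac{13}{3}\right) x^{2} = \frac{154 x^{2}}{39}$)
$\left(S{\left(-369 \right)} - -92895\right) - I{\left(4 D{\left(2,-7 \right)} \right)} = \left(\left(-369\right)^{3} - -92895\right) - \frac{154 \left(4 \cdot 7\right)^{2}}{39} = \left(-50243409 + 92895\right) - \frac{154 \cdot 28^{2}}{39} = -50150514 - \frac{154}{39} \cdot 784 = -50150514 - \frac{120736}{39} = - \frac{1955990782}{39}$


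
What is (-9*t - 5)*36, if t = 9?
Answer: -3096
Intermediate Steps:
(-9*t - 5)*36 = (-9*9 - 5)*36 = (-81 - 5)*36 = -86*36 = -3096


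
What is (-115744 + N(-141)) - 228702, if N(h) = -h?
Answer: -344305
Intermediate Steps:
(-115744 + N(-141)) - 228702 = (-115744 - 1*(-141)) - 228702 = (-115744 + 141) - 228702 = -115603 - 228702 = -344305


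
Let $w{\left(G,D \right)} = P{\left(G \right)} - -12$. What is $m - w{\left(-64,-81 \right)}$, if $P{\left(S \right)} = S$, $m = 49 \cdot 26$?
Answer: $1326$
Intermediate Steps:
$m = 1274$
$w{\left(G,D \right)} = 12 + G$ ($w{\left(G,D \right)} = G - -12 = G + 12 = 12 + G$)
$m - w{\left(-64,-81 \right)} = 1274 - \left(12 - 64\right) = 1274 - -52 = 1274 + 52 = 1326$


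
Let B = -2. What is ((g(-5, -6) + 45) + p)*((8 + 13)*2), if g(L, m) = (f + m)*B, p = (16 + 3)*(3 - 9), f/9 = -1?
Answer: -1638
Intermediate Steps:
f = -9 (f = 9*(-1) = -9)
p = -114 (p = 19*(-6) = -114)
g(L, m) = 18 - 2*m (g(L, m) = (-9 + m)*(-2) = 18 - 2*m)
((g(-5, -6) + 45) + p)*((8 + 13)*2) = (((18 - 2*(-6)) + 45) - 114)*((8 + 13)*2) = (((18 + 12) + 45) - 114)*(21*2) = ((30 + 45) - 114)*42 = (75 - 114)*42 = -39*42 = -1638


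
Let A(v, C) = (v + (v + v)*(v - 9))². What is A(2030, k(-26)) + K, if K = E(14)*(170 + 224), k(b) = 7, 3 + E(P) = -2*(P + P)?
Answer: 67359609120854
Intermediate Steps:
E(P) = -3 - 4*P (E(P) = -3 - 2*(P + P) = -3 - 4*P)
A(v, C) = (v + 2*v*(-9 + v))² (A(v, C) = (v + (2*v)*(-9 + v))² = (v + 2*v*(-9 + v))²)
K = -23246 (K = (-3 - 4*14)*(170 + 224) = (-3 - 56)*394 = -59*394 = -23246)
A(2030, k(-26)) + K = 2030²*(-17 + 2*2030)² - 23246 = 4120900*(-17 + 4060)² - 23246 = 4120900*4043² - 23246 = 4120900*16345849 - 23246 = 67359609144100 - 23246 = 67359609120854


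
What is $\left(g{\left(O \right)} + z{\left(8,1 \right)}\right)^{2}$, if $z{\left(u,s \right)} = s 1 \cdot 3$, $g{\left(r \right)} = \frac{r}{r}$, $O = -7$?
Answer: $16$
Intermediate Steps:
$g{\left(r \right)} = 1$
$z{\left(u,s \right)} = 3 s$ ($z{\left(u,s \right)} = s 3 = 3 s$)
$\left(g{\left(O \right)} + z{\left(8,1 \right)}\right)^{2} = \left(1 + 3 \cdot 1\right)^{2} = \left(1 + 3\right)^{2} = 4^{2} = 16$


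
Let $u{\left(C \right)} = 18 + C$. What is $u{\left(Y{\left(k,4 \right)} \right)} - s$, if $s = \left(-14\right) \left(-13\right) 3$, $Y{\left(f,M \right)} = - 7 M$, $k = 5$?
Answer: $-556$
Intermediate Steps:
$s = 546$ ($s = 182 \cdot 3 = 546$)
$u{\left(Y{\left(k,4 \right)} \right)} - s = \left(18 - 28\right) - 546 = -10 - 546 = -556$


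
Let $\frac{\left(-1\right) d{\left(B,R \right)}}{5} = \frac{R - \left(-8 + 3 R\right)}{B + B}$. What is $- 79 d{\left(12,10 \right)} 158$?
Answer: $-31205$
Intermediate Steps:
$d{\left(B,R \right)} = - \frac{5 \left(8 - 2 R\right)}{2 B}$ ($d{\left(B,R \right)} = - 5 \frac{R - \left(-8 + 3 R\right)}{B + B} = - 5 \frac{R - \left(-8 + 3 R\right)}{2 B} = - 5 \left(8 - 2 R\right) \frac{1}{2 B} = - 5 \frac{8 - 2 R}{2 B} = - \frac{5 \left(8 - 2 R\right)}{2 B}$)
$- 79 d{\left(12,10 \right)} 158 = - 79 \frac{5 \left(-4 + 10\right)}{12} \cdot 158 = - 79 \cdot 5 \cdot \frac{1}{12} \cdot 6 \cdot 158 = \left(-79\right) \frac{5}{2} \cdot 158 = \left(- \frac{395}{2}\right) 158 = -31205$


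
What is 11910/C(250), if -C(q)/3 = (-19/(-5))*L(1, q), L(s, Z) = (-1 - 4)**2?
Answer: -794/19 ≈ -41.789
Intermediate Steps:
L(s, Z) = 25 (L(s, Z) = (-5)**2 = 25)
C(q) = -285 (C(q) = -3*(-19/(-5))*25 = -3*(-19*(-1/5))*25 = -57*25/5 = -3*95 = -285)
11910/C(250) = 11910/(-285) = 11910*(-1/285) = -794/19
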